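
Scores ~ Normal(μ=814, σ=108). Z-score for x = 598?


z = (x - μ)/σ = (598 - 814)/108 = -2.0

z = -2.0


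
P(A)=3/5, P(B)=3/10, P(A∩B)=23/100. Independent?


P(A)×P(B) = 9/50
P(A∩B) = 23/100
Not equal → NOT independent

No, not independent


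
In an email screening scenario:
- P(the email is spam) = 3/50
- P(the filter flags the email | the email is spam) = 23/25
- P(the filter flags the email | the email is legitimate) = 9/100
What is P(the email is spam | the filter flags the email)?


Using Bayes' theorem:
P(A|B) = P(B|A)·P(A) / P(B)

P(the filter flags the email) = 23/25 × 3/50 + 9/100 × 47/50
= 69/1250 + 423/5000 = 699/5000

P(the email is spam|the filter flags the email) = (69/1250) / (699/5000) = 92/233

P(the email is spam|the filter flags the email) = 92/233 ≈ 39.48%


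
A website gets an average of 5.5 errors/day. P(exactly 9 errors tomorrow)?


Poisson(λ=5.5): P(X=9) = e^(-λ)×λ^k/k!
= e^(-5.5) × 5.5^9 / 9!
≈ 0.004086771438 × 4605366.58398 / 362880 ≈ 0.051866

P(X=9) ≈ 0.051866 ≈ 5.19%


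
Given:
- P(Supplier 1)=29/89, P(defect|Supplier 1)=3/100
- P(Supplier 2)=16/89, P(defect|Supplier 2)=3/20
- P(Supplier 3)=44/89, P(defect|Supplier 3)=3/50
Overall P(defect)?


P(B) = Σ P(B|Aᵢ)×P(Aᵢ)
  3/100×29/89 = 87/8900
  3/20×16/89 = 12/445
  3/50×44/89 = 66/2225
Sum = 591/8900

P(defect) = 591/8900 ≈ 6.64%


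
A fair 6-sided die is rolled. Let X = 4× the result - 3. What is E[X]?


E[die] = (1+6)/2 = 7/2
E[X] = 4×7/2 - 3 = 11

E[X] = 11


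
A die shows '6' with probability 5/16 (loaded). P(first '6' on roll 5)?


Geometric: P(X=5) = (1-p)^(k-1)×p = (11/16)^4×5/16 = 73205/1048576

P(X=5) = 73205/1048576 ≈ 6.98%


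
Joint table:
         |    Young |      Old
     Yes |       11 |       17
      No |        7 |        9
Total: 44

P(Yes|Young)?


P(Yes|Young) = 11/(11+7) = 11/18

P = 11/18 ≈ 61.11%


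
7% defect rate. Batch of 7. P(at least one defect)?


P(all good) = (93/100)^7 = 60170087060757/100000000000000
P(≥1 defect) = 39829912939243/100000000000000

P = 39829912939243/100000000000000 ≈ 39.83%


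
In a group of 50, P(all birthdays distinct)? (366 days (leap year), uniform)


P(all different) = Π(366-i)/366 for i=0..49
= (366/366)×(365/366)×...×(317/366)
= 0.029927

P ≈ 0.0299 ≈ 2.99%


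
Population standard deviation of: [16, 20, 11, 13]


Mean = 60/4 = 15
  (16-15)²=1
  (20-15)²=25
  (11-15)²=16
  (13-15)²=4
Σ(x-μ)² = 46
σ² = 46/4 = 23/2

σ = √(23/2) ≈ 3.3912


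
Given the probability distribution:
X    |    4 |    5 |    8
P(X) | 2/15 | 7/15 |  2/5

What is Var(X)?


E[X] = 91/15
E[X²] = 197/5
Var(X) = E[X²] - (E[X])² = 197/5 - 8281/225 = 584/225

Var(X) = 584/225 ≈ 2.5956


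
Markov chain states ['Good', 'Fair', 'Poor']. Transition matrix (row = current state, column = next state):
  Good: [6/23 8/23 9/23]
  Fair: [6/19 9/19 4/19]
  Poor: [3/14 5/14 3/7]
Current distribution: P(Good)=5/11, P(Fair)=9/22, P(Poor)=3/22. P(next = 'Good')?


P(next=Good) = Σᵢ P(now=i)×P(i→Good)
= 5/11×6/23 + 9/22×6/19 + 3/22×3/14
= 30/253 + 27/209 + 9/308 = 37281/134596

P = 37281/134596 ≈ 0.2770


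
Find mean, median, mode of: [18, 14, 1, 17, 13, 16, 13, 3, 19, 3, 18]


Sorted: [1, 3, 3, 13, 13, 14, 16, 17, 18, 18, 19]
Mean = 135/11
Median = 14
Freq: {18: 2, 14: 1, 1: 1, 17: 1, 13: 2, 16: 1, 3: 2, 19: 1}
Mode: [3, 13, 18]

Mean=135/11, Median=14, Mode=[3, 13, 18]


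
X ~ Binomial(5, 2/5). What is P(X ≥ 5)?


P(X ≥ 5) = Σ P(X=i) for i=5..5
P(X=5) = 32/3125
Sum = 32/3125

P(X ≥ 5) = 32/3125 ≈ 1.02%


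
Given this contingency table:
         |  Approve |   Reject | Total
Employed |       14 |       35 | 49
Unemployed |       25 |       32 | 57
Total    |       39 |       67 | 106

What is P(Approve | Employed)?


P(Approve | Employed) = 14/(14+35) = 14/49 = 2/7

P(Approve|Employed) = 2/7 ≈ 28.57%


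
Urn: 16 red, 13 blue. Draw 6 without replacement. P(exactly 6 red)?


Hypergeometric: C(16,6)×C(13,0)/C(29,6)
= 8008×1/475020 = 22/1305

P(X=6) = 22/1305 ≈ 1.69%


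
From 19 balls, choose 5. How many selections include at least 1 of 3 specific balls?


Complement: C(19,5) - C(16,5) = 11628 - 4368 = 7260

7260


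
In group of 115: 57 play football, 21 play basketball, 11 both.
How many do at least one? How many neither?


|A∪B| = 57+21-11 = 67
Neither = 115-67 = 48

At least one: 67; Neither: 48


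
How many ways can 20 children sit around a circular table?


Circular arrangements of 20 distinct objects: fix one position to break rotational symmetry.
(n-1)! = 19! = 121645100408832000

121645100408832000


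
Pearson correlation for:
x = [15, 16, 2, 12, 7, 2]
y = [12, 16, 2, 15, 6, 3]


n=6, Σx=54, Σy=54, Σxy=668, Σx²=682, Σy²=674
r = (6×668 - 54×54)/√((6×682 - 54²)(6×674 - 54²))
= 1092/√(1176×1128) = 1092/√1326528 ≈ 1092/1151.7500 ≈ 0.9481

r ≈ 0.9481


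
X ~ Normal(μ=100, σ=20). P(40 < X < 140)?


z₁=(40-100)/20=-3.0, z₂=(140-100)/20=2.0
P = Φ(2.0) - Φ(-3.0) = 0.977250 - 0.001350 = 0.975900 ≈ 0.9759

P(40 < X < 140) ≈ 0.9759


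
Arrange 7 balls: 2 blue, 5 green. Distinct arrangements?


7!/(2!×5!) = 21

21


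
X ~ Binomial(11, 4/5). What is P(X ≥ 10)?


P(X ≥ 10) = Σ P(X=i) for i=10..11
P(X=10) = 11534336/48828125
P(X=11) = 4194304/48828125
Sum = 3145728/9765625

P(X ≥ 10) = 3145728/9765625 ≈ 32.21%


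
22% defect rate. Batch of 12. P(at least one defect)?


P(all good) = (39/50)^12 = 12381557655576425121/244140625000000000000
P(≥1 defect) = 231759067344423574879/244140625000000000000

P = 231759067344423574879/244140625000000000000 ≈ 94.93%


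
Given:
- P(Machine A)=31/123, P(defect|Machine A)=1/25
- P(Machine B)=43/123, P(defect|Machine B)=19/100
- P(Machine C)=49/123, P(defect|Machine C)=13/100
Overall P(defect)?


P(B) = Σ P(B|Aᵢ)×P(Aᵢ)
  1/25×31/123 = 31/3075
  19/100×43/123 = 817/12300
  13/100×49/123 = 637/12300
Sum = 263/2050

P(defect) = 263/2050 ≈ 12.83%


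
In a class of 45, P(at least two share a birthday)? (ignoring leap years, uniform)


P(all different) = Π(365-i)/365 for i=0..44
= 0.059024
P(match) = 1 - 0.059024 = 0.940976

P ≈ 0.9410 ≈ 94.10%


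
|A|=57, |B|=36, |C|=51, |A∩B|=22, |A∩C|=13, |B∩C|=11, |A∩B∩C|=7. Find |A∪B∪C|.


|A∪B∪C| = 57+36+51-22-13-11+7 = 105

|A∪B∪C| = 105


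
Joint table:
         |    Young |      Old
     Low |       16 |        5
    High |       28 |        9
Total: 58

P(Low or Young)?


P(Low∨Young) = P(Low) + P(Young) - P(Low∧Young)
= (21 + 44 - 16)/58 = 49/58

P = 49/58 ≈ 84.48%


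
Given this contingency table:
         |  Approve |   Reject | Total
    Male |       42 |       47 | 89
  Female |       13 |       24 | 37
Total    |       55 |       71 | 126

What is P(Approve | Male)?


P(Approve | Male) = 42/(42+47) = 42/89

P(Approve|Male) = 42/89 ≈ 47.19%


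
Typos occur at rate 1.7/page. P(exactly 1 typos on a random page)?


Poisson(λ=1.7): P(X=1) = e^(-λ)×λ^k/k!
= e^(-1.7) × 1.7^1 / 1!
≈ 0.1826835241 × 1.7 / 1 ≈ 0.310562

P(X=1) ≈ 0.310562 ≈ 31.06%


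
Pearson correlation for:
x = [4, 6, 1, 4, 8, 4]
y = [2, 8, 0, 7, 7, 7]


n=6, Σx=27, Σy=31, Σxy=168, Σx²=149, Σy²=215
r = (6×168 - 27×31)/√((6×149 - 27²)(6×215 - 31²))
= 171/√(165×329) = 171/√54285 ≈ 171/232.9914 ≈ 0.7339

r ≈ 0.7339


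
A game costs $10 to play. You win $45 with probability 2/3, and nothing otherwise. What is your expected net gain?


E[gain] = (45-10)×2/3 + (-10)×1/3
= 70/3 - 10/3 = 20

Expected net gain = $20 ≈ $20.00


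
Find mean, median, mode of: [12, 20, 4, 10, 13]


Sorted: [4, 10, 12, 13, 20]
Mean = 59/5
Median = 12
Freq: {12: 1, 20: 1, 4: 1, 10: 1, 13: 1}
Mode: No mode

Mean=59/5, Median=12, Mode=No mode


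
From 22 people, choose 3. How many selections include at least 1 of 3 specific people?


Complement: C(22,3) - C(19,3) = 1540 - 969 = 571

571


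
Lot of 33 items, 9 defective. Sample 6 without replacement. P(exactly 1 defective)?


Hypergeometric: C(9,1)×C(24,5)/C(33,6)
= 9×42504/1107568 = 621/1798

P(X=1) = 621/1798 ≈ 34.54%


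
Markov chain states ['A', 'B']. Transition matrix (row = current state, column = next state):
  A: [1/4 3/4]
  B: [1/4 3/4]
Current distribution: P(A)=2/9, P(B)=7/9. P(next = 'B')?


P(next=B) = Σᵢ P(now=i)×P(i→B)
= 2/9×3/4 + 7/9×3/4
= 1/6 + 7/12 = 3/4

P = 3/4 ≈ 0.7500


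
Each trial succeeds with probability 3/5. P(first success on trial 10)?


Geometric: P(X=10) = (1-p)^(k-1)×p = (2/5)^9×3/5 = 1536/9765625

P(X=10) = 1536/9765625 ≈ 0.02%


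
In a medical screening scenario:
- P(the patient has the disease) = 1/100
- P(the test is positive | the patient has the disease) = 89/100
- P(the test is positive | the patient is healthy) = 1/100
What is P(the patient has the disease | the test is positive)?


Using Bayes' theorem:
P(A|B) = P(B|A)·P(A) / P(B)

P(the test is positive) = 89/100 × 1/100 + 1/100 × 99/100
= 89/10000 + 99/10000 = 47/2500

P(the patient has the disease|the test is positive) = (89/10000) / (47/2500) = 89/188

P(the patient has the disease|the test is positive) = 89/188 ≈ 47.34%


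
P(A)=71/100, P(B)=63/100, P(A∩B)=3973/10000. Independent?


P(A)×P(B) = 4473/10000
P(A∩B) = 3973/10000
Not equal → NOT independent

No, not independent


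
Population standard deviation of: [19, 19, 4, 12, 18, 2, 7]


Mean = 81/7
  (19-81/7)²=2704/49
  (19-81/7)²=2704/49
  (4-81/7)²=2809/49
  (12-81/7)²=9/49
  (18-81/7)²=2025/49
  (2-81/7)²=4489/49
  (7-81/7)²=1024/49
Σ(x-μ)² = 2252/7
σ² = (2252/7)/7 = 2252/49

σ = √(2252/49) ≈ 6.7793


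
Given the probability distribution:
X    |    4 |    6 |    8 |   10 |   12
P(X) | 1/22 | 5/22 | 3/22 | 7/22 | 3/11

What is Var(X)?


E[X] = 100/11
E[X²] = 976/11
Var(X) = E[X²] - (E[X])² = 976/11 - 10000/121 = 736/121

Var(X) = 736/121 ≈ 6.0826


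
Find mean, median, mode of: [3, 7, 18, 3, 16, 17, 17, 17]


Sorted: [3, 3, 7, 16, 17, 17, 17, 18]
Mean = 98/8 = 49/4
Median = 33/2
Freq: {3: 2, 7: 1, 18: 1, 16: 1, 17: 3}
Mode: [17]

Mean=49/4, Median=33/2, Mode=17


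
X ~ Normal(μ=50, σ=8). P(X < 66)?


z = (66-50)/8 = 2.0
P(Z < 2.0) = 0.9772

P(X < 66) ≈ 0.9772


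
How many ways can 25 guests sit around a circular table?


Circular arrangements of 25 distinct objects: fix one position to break rotational symmetry.
(n-1)! = 24! = 620448401733239439360000

620448401733239439360000


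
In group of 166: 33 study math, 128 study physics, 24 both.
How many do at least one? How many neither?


|A∪B| = 33+128-24 = 137
Neither = 166-137 = 29

At least one: 137; Neither: 29


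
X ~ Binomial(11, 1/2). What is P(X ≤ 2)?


P(X ≤ 2) = Σ P(X=i) for i=0..2
P(X=0) = 1/2048
P(X=1) = 11/2048
P(X=2) = 55/2048
Sum = 67/2048

P(X ≤ 2) = 67/2048 ≈ 3.27%


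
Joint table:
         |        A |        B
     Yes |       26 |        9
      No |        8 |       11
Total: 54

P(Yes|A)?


P(Yes|A) = 26/(26+8) = 26/34 = 13/17

P = 13/17 ≈ 76.47%


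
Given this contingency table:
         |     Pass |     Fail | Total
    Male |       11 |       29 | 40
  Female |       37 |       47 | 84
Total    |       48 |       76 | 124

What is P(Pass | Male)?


P(Pass | Male) = 11/(11+29) = 11/40

P(Pass|Male) = 11/40 ≈ 27.50%


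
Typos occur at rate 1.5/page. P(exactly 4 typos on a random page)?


Poisson(λ=1.5): P(X=4) = e^(-λ)×λ^k/k!
= e^(-1.5) × 1.5^4 / 4!
≈ 0.2231301601 × 5.0625 / 24 ≈ 0.047067

P(X=4) ≈ 0.047067 ≈ 4.71%


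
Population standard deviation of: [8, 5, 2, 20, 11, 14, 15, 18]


Mean = 93/8
  (8-93/8)²=841/64
  (5-93/8)²=2809/64
  (2-93/8)²=5929/64
  (20-93/8)²=4489/64
  (11-93/8)²=25/64
  (14-93/8)²=361/64
  (15-93/8)²=729/64
  (18-93/8)²=2601/64
Σ(x-μ)² = 2223/8
σ² = (2223/8)/8 = 2223/64

σ = √(2223/64) ≈ 5.8936


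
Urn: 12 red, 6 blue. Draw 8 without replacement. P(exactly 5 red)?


Hypergeometric: C(12,5)×C(6,3)/C(18,8)
= 792×20/43758 = 80/221

P(X=5) = 80/221 ≈ 36.20%


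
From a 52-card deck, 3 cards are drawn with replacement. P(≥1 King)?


P(not a King) = 48/52 = 12/13
P(none in 3 draws) = (12/13)^3 = 1728/2197
P(≥1 King) = 1 - 1728/2197 = 469/2197

P = 469/2197 ≈ 21.35%


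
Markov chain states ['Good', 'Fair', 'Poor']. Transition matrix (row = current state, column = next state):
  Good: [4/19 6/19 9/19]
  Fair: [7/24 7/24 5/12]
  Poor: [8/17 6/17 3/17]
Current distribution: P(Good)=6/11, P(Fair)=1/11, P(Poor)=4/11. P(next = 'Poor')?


P(next=Poor) = Σᵢ P(now=i)×P(i→Poor)
= 6/11×9/19 + 1/11×5/12 + 4/11×3/17
= 54/209 + 5/132 + 12/187 = 1397/3876

P = 1397/3876 ≈ 0.3604


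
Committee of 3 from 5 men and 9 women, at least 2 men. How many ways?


Count by #men:
  2M,1W: C(5,2)×C(9,1)=90
  3M,0W: C(5,3)×C(9,0)=10
Total = 100

100


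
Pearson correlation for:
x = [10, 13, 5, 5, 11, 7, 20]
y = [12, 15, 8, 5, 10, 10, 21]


n=7, Σx=71, Σy=81, Σxy=980, Σx²=889, Σy²=1099
r = (7×980 - 71×81)/√((7×889 - 71²)(7×1099 - 81²))
= 1109/√(1182×1132) = 1109/√1338024 ≈ 1109/1156.7299 ≈ 0.9587

r ≈ 0.9587


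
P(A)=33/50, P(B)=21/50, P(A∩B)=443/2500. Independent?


P(A)×P(B) = 693/2500
P(A∩B) = 443/2500
Not equal → NOT independent

No, not independent


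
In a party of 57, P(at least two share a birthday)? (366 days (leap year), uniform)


P(all different) = Π(366-i)/366 for i=0..56
= 0.010010
P(match) = 1 - 0.010010 = 0.989990

P ≈ 0.9900 ≈ 99.00%


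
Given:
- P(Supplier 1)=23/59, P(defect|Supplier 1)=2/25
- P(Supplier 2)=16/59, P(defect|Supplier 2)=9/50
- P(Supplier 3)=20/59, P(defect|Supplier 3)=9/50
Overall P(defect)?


P(B) = Σ P(B|Aᵢ)×P(Aᵢ)
  2/25×23/59 = 46/1475
  9/50×16/59 = 72/1475
  9/50×20/59 = 18/295
Sum = 208/1475

P(defect) = 208/1475 ≈ 14.10%


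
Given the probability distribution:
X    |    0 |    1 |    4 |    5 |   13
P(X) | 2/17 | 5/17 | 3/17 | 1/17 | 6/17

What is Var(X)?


E[X] = 100/17
E[X²] = 1092/17
Var(X) = E[X²] - (E[X])² = 1092/17 - 10000/289 = 8564/289

Var(X) = 8564/289 ≈ 29.6332


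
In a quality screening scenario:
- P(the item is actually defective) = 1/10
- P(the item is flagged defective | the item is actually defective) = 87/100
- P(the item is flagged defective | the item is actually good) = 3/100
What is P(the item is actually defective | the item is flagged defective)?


Using Bayes' theorem:
P(A|B) = P(B|A)·P(A) / P(B)

P(the item is flagged defective) = 87/100 × 1/10 + 3/100 × 9/10
= 87/1000 + 27/1000 = 57/500

P(the item is actually defective|the item is flagged defective) = (87/1000) / (57/500) = 29/38

P(the item is actually defective|the item is flagged defective) = 29/38 ≈ 76.32%


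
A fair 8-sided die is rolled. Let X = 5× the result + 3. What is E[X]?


E[die] = (1+8)/2 = 9/2
E[X] = 5×9/2 + 3 = 51/2

E[X] = 51/2


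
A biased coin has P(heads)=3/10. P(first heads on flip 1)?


Geometric: P(X=1) = (1-p)^(k-1)×p = (7/10)^0×3/10 = 3/10

P(X=1) = 3/10 ≈ 30.00%


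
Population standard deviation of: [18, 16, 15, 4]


Mean = 53/4
  (18-53/4)²=361/16
  (16-53/4)²=121/16
  (15-53/4)²=49/16
  (4-53/4)²=1369/16
Σ(x-μ)² = 475/4
σ² = (475/4)/4 = 475/16

σ = √(475/16) ≈ 5.4486


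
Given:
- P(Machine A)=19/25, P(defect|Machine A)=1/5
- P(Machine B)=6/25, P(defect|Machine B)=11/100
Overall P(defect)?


P(B) = Σ P(B|Aᵢ)×P(Aᵢ)
  1/5×19/25 = 19/125
  11/100×6/25 = 33/1250
Sum = 223/1250

P(defect) = 223/1250 ≈ 17.84%


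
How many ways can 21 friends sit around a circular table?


Circular arrangements of 21 distinct objects: fix one position to break rotational symmetry.
(n-1)! = 20! = 2432902008176640000

2432902008176640000


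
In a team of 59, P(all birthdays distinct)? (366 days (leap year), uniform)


P(all different) = Π(366-i)/366 for i=0..58
= (366/366)×(365/366)×...×(308/366)
= 0.007112

P ≈ 0.0071 ≈ 0.71%


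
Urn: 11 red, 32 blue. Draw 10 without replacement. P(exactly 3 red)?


Hypergeometric: C(11,3)×C(32,7)/C(43,10)
= 165×3365856/1917334783 = 42720480/147487291

P(X=3) = 42720480/147487291 ≈ 28.97%


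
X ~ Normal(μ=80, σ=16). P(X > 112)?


z = (112-80)/16 = 2.0
P(X > 112) = 1 - P(Z ≤ 2.0) = 1 - 0.9772 = 0.0228

P(X > 112) ≈ 0.0228


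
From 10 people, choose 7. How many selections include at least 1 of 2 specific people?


Complement: C(10,7) - C(8,7) = 120 - 8 = 112

112


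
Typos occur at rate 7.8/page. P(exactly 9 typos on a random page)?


Poisson(λ=7.8): P(X=9) = e^(-λ)×λ^k/k!
= e^(-7.8) × 7.8^9 / 9!
≈ 0.000409734979 × 106868920.913 / 362880 ≈ 0.120668

P(X=9) ≈ 0.120668 ≈ 12.07%


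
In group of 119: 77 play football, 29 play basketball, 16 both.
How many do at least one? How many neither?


|A∪B| = 77+29-16 = 90
Neither = 119-90 = 29

At least one: 90; Neither: 29


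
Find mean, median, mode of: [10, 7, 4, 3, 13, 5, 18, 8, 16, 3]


Sorted: [3, 3, 4, 5, 7, 8, 10, 13, 16, 18]
Mean = 87/10
Median = 15/2
Freq: {10: 1, 7: 1, 4: 1, 3: 2, 13: 1, 5: 1, 18: 1, 8: 1, 16: 1}
Mode: [3]

Mean=87/10, Median=15/2, Mode=3


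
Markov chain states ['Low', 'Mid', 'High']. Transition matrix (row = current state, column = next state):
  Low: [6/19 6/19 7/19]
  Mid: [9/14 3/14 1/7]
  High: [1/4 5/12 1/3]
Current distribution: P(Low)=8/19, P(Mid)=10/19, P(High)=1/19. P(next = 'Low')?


P(next=Low) = Σᵢ P(now=i)×P(i→Low)
= 8/19×6/19 + 10/19×9/14 + 1/19×1/4
= 48/361 + 45/133 + 1/76 = 4897/10108

P = 4897/10108 ≈ 0.4845


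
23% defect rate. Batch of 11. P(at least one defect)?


P(all good) = (77/100)^11 = 564154396389137449973/10000000000000000000000
P(≥1 defect) = 9435845603610862550027/10000000000000000000000

P = 9435845603610862550027/10000000000000000000000 ≈ 94.36%


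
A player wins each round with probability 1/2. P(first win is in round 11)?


Geometric: P(X=11) = (1-p)^(k-1)×p = (1/2)^10×1/2 = 1/2048

P(X=11) = 1/2048 ≈ 0.05%


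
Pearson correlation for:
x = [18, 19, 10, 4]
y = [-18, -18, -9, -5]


n=4, Σx=51, Σy=-50, Σxy=-776, Σx²=801, Σy²=754
r = (4×(-776) - 51×(-50))/√((4×801 - 51²)(4×754 - (-50)²))
= -554/√(603×516) = -554/√311148 ≈ -554/557.8064 ≈ -0.9932

r ≈ -0.9932


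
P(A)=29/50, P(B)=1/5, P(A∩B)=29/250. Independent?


P(A)×P(B) = 29/250
P(A∩B) = 29/250
Equal ✓ → Independent

Yes, independent


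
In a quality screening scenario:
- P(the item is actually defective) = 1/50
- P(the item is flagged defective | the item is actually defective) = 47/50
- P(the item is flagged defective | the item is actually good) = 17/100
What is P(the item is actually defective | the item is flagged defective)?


Using Bayes' theorem:
P(A|B) = P(B|A)·P(A) / P(B)

P(the item is flagged defective) = 47/50 × 1/50 + 17/100 × 49/50
= 47/2500 + 833/5000 = 927/5000

P(the item is actually defective|the item is flagged defective) = (47/2500) / (927/5000) = 94/927

P(the item is actually defective|the item is flagged defective) = 94/927 ≈ 10.14%


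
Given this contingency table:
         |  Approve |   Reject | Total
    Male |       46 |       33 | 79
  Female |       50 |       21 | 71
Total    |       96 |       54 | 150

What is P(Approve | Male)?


P(Approve | Male) = 46/(46+33) = 46/79

P(Approve|Male) = 46/79 ≈ 58.23%


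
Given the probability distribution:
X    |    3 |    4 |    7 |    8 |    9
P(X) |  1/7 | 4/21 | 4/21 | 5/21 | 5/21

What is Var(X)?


E[X] = 46/7
E[X²] = 1012/21
Var(X) = E[X²] - (E[X])² = 1012/21 - 2116/49 = 736/147

Var(X) = 736/147 ≈ 5.0068


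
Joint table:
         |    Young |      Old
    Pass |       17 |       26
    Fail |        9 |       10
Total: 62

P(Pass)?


P(Pass) = (17+26)/62 = 43/62

P(Pass) = 43/62 ≈ 69.35%


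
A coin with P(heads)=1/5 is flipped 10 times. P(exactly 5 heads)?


Binomial: P(X=5) = C(10,5)×p^5×(1-p)^5
= 252 × 1/3125 × 1024/3125 = 258048/9765625

P(X=5) = 258048/9765625 ≈ 2.64%


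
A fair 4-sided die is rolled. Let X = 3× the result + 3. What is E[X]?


E[die] = (1+4)/2 = 5/2
E[X] = 3×5/2 + 3 = 21/2

E[X] = 21/2


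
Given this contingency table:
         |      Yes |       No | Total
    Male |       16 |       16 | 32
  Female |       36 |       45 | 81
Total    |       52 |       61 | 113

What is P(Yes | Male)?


P(Yes | Male) = 16/(16+16) = 16/32 = 1/2

P(Yes|Male) = 1/2 ≈ 50.00%


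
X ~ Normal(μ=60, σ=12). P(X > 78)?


z = (78-60)/12 = 1.5
P(X > 78) = 1 - P(Z ≤ 1.5) = 1 - 0.9332 = 0.0668

P(X > 78) ≈ 0.0668


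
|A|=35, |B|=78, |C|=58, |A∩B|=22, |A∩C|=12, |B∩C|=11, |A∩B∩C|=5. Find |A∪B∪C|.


|A∪B∪C| = 35+78+58-22-12-11+5 = 131

|A∪B∪C| = 131


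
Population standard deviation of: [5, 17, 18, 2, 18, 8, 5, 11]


Mean = 84/8 = 21/2
  (5-21/2)²=121/4
  (17-21/2)²=169/4
  (18-21/2)²=225/4
  (2-21/2)²=289/4
  (18-21/2)²=225/4
  (8-21/2)²=25/4
  (5-21/2)²=121/4
  (11-21/2)²=1/4
Σ(x-μ)² = 294
σ² = 294/8 = 147/4

σ = √(147/4) ≈ 6.0622


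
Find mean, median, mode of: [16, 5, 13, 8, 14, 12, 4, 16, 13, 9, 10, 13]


Sorted: [4, 5, 8, 9, 10, 12, 13, 13, 13, 14, 16, 16]
Mean = 133/12
Median = 25/2
Freq: {16: 2, 5: 1, 13: 3, 8: 1, 14: 1, 12: 1, 4: 1, 9: 1, 10: 1}
Mode: [13]

Mean=133/12, Median=25/2, Mode=13


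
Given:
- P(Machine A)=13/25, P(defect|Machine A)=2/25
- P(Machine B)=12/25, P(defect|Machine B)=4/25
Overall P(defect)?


P(B) = Σ P(B|Aᵢ)×P(Aᵢ)
  2/25×13/25 = 26/625
  4/25×12/25 = 48/625
Sum = 74/625

P(defect) = 74/625 ≈ 11.84%


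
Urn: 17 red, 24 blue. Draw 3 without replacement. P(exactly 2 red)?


Hypergeometric: C(17,2)×C(24,1)/C(41,3)
= 136×24/10660 = 816/2665

P(X=2) = 816/2665 ≈ 30.62%


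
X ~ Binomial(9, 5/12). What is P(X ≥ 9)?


P(X ≥ 9) = Σ P(X=i) for i=9..9
P(X=9) = 1953125/5159780352
Sum = 1953125/5159780352

P(X ≥ 9) = 1953125/5159780352 ≈ 0.04%


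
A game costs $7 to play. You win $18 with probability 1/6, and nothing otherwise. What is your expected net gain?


E[gain] = (18-7)×1/6 + (-7)×5/6
= 11/6 - 35/6 = -4

Expected net gain = $-4 ≈ $-4.00


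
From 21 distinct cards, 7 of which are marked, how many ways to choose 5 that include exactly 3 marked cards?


Choose 3 of the 7 marked cards and 2 of the other 14 cards:
C(7,3)×C(14,2) = 35×91 = 3185

3185


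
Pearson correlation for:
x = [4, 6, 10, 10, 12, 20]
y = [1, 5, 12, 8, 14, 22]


n=6, Σx=62, Σy=62, Σxy=842, Σx²=796, Σy²=914
r = (6×842 - 62×62)/√((6×796 - 62²)(6×914 - 62²))
= 1208/√(932×1640) = 1208/√1528480 ≈ 1208/1236.3171 ≈ 0.9771

r ≈ 0.9771


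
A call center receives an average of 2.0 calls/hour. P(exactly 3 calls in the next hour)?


Poisson(λ=2.0): P(X=3) = e^(-λ)×λ^k/k!
= e^(-2.0) × 2.0^3 / 3!
≈ 0.1353352832 × 8 / 6 ≈ 0.180447

P(X=3) ≈ 0.180447 ≈ 18.04%


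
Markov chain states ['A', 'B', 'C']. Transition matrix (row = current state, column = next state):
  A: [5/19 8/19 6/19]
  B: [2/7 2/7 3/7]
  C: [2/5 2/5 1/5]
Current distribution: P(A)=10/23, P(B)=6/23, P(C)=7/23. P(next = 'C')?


P(next=C) = Σᵢ P(now=i)×P(i→C)
= 10/23×6/19 + 6/23×3/7 + 7/23×1/5
= 60/437 + 18/161 + 7/115 = 4741/15295

P = 4741/15295 ≈ 0.3100


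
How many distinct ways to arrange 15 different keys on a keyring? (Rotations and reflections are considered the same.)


Free circular arrangements: rotations and reflections both identified.
(n-1)!/2 = 14!/2 = 87178291200/2 = 43589145600

43589145600


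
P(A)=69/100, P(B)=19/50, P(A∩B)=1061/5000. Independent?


P(A)×P(B) = 1311/5000
P(A∩B) = 1061/5000
Not equal → NOT independent

No, not independent


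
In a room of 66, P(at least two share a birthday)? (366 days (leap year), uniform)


P(all different) = Π(366-i)/366 for i=0..65
= 0.001939
P(match) = 1 - 0.001939 = 0.998061

P ≈ 0.9981 ≈ 99.81%


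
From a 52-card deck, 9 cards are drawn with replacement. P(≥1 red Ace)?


P(not a red Ace) = 50/52 = 25/26
P(none in 9 draws) = (25/26)^9 = 3814697265625/5429503678976
P(≥1 red Ace) = 1 - 3814697265625/5429503678976 = 1614806413351/5429503678976

P = 1614806413351/5429503678976 ≈ 29.74%


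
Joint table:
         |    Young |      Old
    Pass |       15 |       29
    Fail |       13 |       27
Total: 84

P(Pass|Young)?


P(Pass|Young) = 15/(15+13) = 15/28

P = 15/28 ≈ 53.57%


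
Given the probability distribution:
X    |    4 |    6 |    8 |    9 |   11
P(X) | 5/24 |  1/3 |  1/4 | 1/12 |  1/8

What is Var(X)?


E[X] = 167/24
E[X²] = 1277/24
Var(X) = E[X²] - (E[X])² = 1277/24 - 27889/576 = 2759/576

Var(X) = 2759/576 ≈ 4.7899


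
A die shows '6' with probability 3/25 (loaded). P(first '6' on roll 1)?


Geometric: P(X=1) = (1-p)^(k-1)×p = (22/25)^0×3/25 = 3/25

P(X=1) = 3/25 ≈ 12.00%


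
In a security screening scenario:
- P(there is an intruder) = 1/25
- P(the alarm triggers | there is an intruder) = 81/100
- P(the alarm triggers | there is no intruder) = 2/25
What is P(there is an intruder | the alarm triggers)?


Using Bayes' theorem:
P(A|B) = P(B|A)·P(A) / P(B)

P(the alarm triggers) = 81/100 × 1/25 + 2/25 × 24/25
= 81/2500 + 48/625 = 273/2500

P(there is an intruder|the alarm triggers) = (81/2500) / (273/2500) = 27/91

P(there is an intruder|the alarm triggers) = 27/91 ≈ 29.67%


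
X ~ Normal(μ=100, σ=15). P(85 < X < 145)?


z₁=(85-100)/15=-1.0, z₂=(145-100)/15=3.0
P = Φ(3.0) - Φ(-1.0) = 0.998650 - 0.158655 = 0.839995 ≈ 0.8400

P(85 < X < 145) ≈ 0.8400


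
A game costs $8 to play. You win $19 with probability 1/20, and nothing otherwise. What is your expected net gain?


E[gain] = (19-8)×1/20 + (-8)×19/20
= 11/20 - 38/5 = -141/20

Expected net gain = $-141/20 ≈ $-7.05


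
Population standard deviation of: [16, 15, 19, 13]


Mean = 63/4
  (16-63/4)²=1/16
  (15-63/4)²=9/16
  (19-63/4)²=169/16
  (13-63/4)²=121/16
Σ(x-μ)² = 75/4
σ² = (75/4)/4 = 75/16

σ = √(75/16) ≈ 2.1651


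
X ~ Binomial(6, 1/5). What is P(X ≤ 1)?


P(X ≤ 1) = Σ P(X=i) for i=0..1
P(X=0) = 4096/15625
P(X=1) = 6144/15625
Sum = 2048/3125

P(X ≤ 1) = 2048/3125 ≈ 65.54%


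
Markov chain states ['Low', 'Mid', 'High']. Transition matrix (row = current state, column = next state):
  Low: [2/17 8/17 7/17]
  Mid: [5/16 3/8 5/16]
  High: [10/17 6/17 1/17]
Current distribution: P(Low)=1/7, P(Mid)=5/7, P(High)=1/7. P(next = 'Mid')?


P(next=Mid) = Σᵢ P(now=i)×P(i→Mid)
= 1/7×8/17 + 5/7×3/8 + 1/7×6/17
= 8/119 + 15/56 + 6/119 = 367/952

P = 367/952 ≈ 0.3855


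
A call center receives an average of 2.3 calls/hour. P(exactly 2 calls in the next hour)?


Poisson(λ=2.3): P(X=2) = e^(-λ)×λ^k/k!
= e^(-2.3) × 2.3^2 / 2!
≈ 0.1002588437 × 5.29 / 2 ≈ 0.265185

P(X=2) ≈ 0.265185 ≈ 26.52%


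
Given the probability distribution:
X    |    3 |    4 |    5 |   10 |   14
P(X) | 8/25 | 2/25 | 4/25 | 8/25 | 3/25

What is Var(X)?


E[X] = 174/25
E[X²] = 1592/25
Var(X) = E[X²] - (E[X])² = 1592/25 - 30276/625 = 9524/625

Var(X) = 9524/625 ≈ 15.2384


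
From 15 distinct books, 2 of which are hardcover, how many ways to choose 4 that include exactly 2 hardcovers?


Choose 2 of the 2 hardcovers and 2 of the other 13 books:
C(2,2)×C(13,2) = 1×78 = 78

78


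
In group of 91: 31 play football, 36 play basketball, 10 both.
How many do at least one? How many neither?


|A∪B| = 31+36-10 = 57
Neither = 91-57 = 34

At least one: 57; Neither: 34


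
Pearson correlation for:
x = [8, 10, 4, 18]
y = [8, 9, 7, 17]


n=4, Σx=40, Σy=41, Σxy=488, Σx²=504, Σy²=483
r = (4×488 - 40×41)/√((4×504 - 40²)(4×483 - 41²))
= 312/√(416×251) = 312/√104416 ≈ 312/323.1346 ≈ 0.9655

r ≈ 0.9655


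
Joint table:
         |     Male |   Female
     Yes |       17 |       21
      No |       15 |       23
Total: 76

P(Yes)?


P(Yes) = (17+21)/76 = 38/76 = 1/2

P(Yes) = 1/2 ≈ 50.00%


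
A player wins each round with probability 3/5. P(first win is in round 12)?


Geometric: P(X=12) = (1-p)^(k-1)×p = (2/5)^11×3/5 = 6144/244140625

P(X=12) = 6144/244140625 ≈ 0.00%


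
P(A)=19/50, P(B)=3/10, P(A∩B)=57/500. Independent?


P(A)×P(B) = 57/500
P(A∩B) = 57/500
Equal ✓ → Independent

Yes, independent


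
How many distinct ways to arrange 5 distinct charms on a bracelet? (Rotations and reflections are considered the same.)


Free circular arrangements: rotations and reflections both identified.
(n-1)!/2 = 4!/2 = 24/2 = 12

12


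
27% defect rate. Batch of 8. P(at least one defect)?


P(all good) = (73/100)^8 = 806460091894081/10000000000000000
P(≥1 defect) = 9193539908105919/10000000000000000

P = 9193539908105919/10000000000000000 ≈ 91.94%


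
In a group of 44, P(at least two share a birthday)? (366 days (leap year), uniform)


P(all different) = Π(366-i)/366 for i=0..43
= 0.067633
P(match) = 1 - 0.067633 = 0.932367

P ≈ 0.9324 ≈ 93.24%


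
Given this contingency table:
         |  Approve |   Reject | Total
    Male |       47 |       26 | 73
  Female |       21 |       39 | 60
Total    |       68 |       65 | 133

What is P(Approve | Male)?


P(Approve | Male) = 47/(47+26) = 47/73

P(Approve|Male) = 47/73 ≈ 64.38%


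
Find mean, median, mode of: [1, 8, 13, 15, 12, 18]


Sorted: [1, 8, 12, 13, 15, 18]
Mean = 67/6
Median = 25/2
Freq: {1: 1, 8: 1, 13: 1, 15: 1, 12: 1, 18: 1}
Mode: No mode

Mean=67/6, Median=25/2, Mode=No mode


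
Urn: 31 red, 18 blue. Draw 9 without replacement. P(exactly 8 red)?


Hypergeometric: C(31,8)×C(18,1)/C(49,9)
= 7888725×18/2054455634 = 70998525/1027227817

P(X=8) = 70998525/1027227817 ≈ 6.91%


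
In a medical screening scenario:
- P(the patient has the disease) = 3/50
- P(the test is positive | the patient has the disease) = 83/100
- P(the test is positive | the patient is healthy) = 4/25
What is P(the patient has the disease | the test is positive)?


Using Bayes' theorem:
P(A|B) = P(B|A)·P(A) / P(B)

P(the test is positive) = 83/100 × 3/50 + 4/25 × 47/50
= 249/5000 + 94/625 = 1001/5000

P(the patient has the disease|the test is positive) = (249/5000) / (1001/5000) = 249/1001

P(the patient has the disease|the test is positive) = 249/1001 ≈ 24.88%


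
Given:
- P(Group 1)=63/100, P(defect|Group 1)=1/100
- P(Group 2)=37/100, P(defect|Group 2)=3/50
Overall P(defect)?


P(B) = Σ P(B|Aᵢ)×P(Aᵢ)
  1/100×63/100 = 63/10000
  3/50×37/100 = 111/5000
Sum = 57/2000

P(defect) = 57/2000 ≈ 2.85%


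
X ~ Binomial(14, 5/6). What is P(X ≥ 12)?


P(X ≥ 12) = Σ P(X=i) for i=12..14
P(X=12) = 22216796875/78364164096
P(X=13) = 8544921875/39182082048
P(X=14) = 6103515625/78364164096
Sum = 7568359375/13060694016

P(X ≥ 12) = 7568359375/13060694016 ≈ 57.95%


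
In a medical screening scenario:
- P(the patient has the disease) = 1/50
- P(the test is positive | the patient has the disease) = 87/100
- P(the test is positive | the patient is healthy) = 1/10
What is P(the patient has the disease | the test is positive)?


Using Bayes' theorem:
P(A|B) = P(B|A)·P(A) / P(B)

P(the test is positive) = 87/100 × 1/50 + 1/10 × 49/50
= 87/5000 + 49/500 = 577/5000

P(the patient has the disease|the test is positive) = (87/5000) / (577/5000) = 87/577

P(the patient has the disease|the test is positive) = 87/577 ≈ 15.08%


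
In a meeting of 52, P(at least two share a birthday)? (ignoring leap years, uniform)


P(all different) = Π(365-i)/365 for i=0..51
= 0.021995
P(match) = 1 - 0.021995 = 0.978005

P ≈ 0.9780 ≈ 97.80%


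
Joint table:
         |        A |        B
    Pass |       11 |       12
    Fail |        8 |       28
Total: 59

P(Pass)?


P(Pass) = (11+12)/59 = 23/59

P(Pass) = 23/59 ≈ 38.98%


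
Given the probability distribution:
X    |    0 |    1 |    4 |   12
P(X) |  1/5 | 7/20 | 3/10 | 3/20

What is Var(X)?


E[X] = 67/20
E[X²] = 107/4
Var(X) = E[X²] - (E[X])² = 107/4 - 4489/400 = 6211/400

Var(X) = 6211/400 ≈ 15.5275


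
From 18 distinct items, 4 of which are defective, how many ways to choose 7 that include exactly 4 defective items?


Choose 4 of the 4 defective items and 3 of the other 14 items:
C(4,4)×C(14,3) = 1×364 = 364

364


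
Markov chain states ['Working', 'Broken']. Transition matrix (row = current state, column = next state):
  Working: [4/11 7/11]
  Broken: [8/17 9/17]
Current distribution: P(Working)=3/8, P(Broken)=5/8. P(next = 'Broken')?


P(next=Broken) = Σᵢ P(now=i)×P(i→Broken)
= 3/8×7/11 + 5/8×9/17
= 21/88 + 45/136 = 213/374

P = 213/374 ≈ 0.5695


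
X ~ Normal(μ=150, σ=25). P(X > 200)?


z = (200-150)/25 = 2.0
P(X > 200) = 1 - P(Z ≤ 2.0) = 1 - 0.9772 = 0.0228

P(X > 200) ≈ 0.0228


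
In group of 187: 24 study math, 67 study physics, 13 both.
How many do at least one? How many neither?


|A∪B| = 24+67-13 = 78
Neither = 187-78 = 109

At least one: 78; Neither: 109


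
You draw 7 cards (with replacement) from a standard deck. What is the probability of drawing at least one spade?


P(not a spade) = 39/52 = 3/4
P(none in 7 draws) = (3/4)^7 = 2187/16384
P(≥1 spade) = 1 - 2187/16384 = 14197/16384

P = 14197/16384 ≈ 86.65%


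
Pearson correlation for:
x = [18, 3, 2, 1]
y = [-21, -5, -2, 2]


n=4, Σx=24, Σy=-26, Σxy=-395, Σx²=338, Σy²=474
r = (4×(-395) - 24×(-26))/√((4×338 - 24²)(4×474 - (-26)²))
= -956/√(776×1220) = -956/√946720 ≈ -956/972.9954 ≈ -0.9825

r ≈ -0.9825


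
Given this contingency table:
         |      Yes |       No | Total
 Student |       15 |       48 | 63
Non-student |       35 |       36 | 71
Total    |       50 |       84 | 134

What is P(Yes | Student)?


P(Yes | Student) = 15/(15+48) = 15/63 = 5/21

P(Yes|Student) = 5/21 ≈ 23.81%


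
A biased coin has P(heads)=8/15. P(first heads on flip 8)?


Geometric: P(X=8) = (1-p)^(k-1)×p = (7/15)^7×8/15 = 6588344/2562890625

P(X=8) = 6588344/2562890625 ≈ 0.26%


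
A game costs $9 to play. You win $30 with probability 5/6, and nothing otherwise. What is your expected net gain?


E[gain] = (30-9)×5/6 + (-9)×1/6
= 35/2 - 3/2 = 16

Expected net gain = $16 ≈ $16.00


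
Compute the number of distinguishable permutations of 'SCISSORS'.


Letters: 8, freq: {'S': 4, 'C': 1, 'I': 1, 'O': 1, 'R': 1}
8!/(4!×1!×1!×1!×1!) = 40320/24 = 1680

1680


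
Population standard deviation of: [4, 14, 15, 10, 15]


Mean = 58/5
  (4-58/5)²=1444/25
  (14-58/5)²=144/25
  (15-58/5)²=289/25
  (10-58/5)²=64/25
  (15-58/5)²=289/25
Σ(x-μ)² = 446/5
σ² = (446/5)/5 = 446/25

σ = √(446/25) ≈ 4.2237


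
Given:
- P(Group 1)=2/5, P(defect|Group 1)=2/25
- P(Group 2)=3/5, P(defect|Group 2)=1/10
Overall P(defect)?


P(B) = Σ P(B|Aᵢ)×P(Aᵢ)
  2/25×2/5 = 4/125
  1/10×3/5 = 3/50
Sum = 23/250

P(defect) = 23/250 ≈ 9.20%


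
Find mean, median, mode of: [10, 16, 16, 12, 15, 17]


Sorted: [10, 12, 15, 16, 16, 17]
Mean = 86/6 = 43/3
Median = 31/2
Freq: {10: 1, 16: 2, 12: 1, 15: 1, 17: 1}
Mode: [16]

Mean=43/3, Median=31/2, Mode=16


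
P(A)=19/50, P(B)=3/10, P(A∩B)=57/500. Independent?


P(A)×P(B) = 57/500
P(A∩B) = 57/500
Equal ✓ → Independent

Yes, independent


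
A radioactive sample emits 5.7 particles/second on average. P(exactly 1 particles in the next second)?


Poisson(λ=5.7): P(X=1) = e^(-λ)×λ^k/k!
= e^(-5.7) × 5.7^1 / 1!
≈ 0.003345965457 × 5.7 / 1 ≈ 0.019072

P(X=1) ≈ 0.019072 ≈ 1.91%


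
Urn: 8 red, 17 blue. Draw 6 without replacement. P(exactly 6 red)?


Hypergeometric: C(8,6)×C(17,0)/C(25,6)
= 28×1/177100 = 1/6325

P(X=6) = 1/6325 ≈ 0.02%


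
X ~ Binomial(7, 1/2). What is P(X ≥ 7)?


P(X ≥ 7) = Σ P(X=i) for i=7..7
P(X=7) = 1/128
Sum = 1/128

P(X ≥ 7) = 1/128 ≈ 0.78%


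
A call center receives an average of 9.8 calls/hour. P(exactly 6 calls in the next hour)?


Poisson(λ=9.8): P(X=6) = e^(-λ)×λ^k/k!
= e^(-9.8) × 9.8^6 / 6!
≈ 5.545159943e-05 × 885842.380864 / 720 ≈ 0.068224

P(X=6) ≈ 0.068224 ≈ 6.82%


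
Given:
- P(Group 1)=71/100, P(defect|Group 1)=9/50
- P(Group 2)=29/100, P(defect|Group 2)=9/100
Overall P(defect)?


P(B) = Σ P(B|Aᵢ)×P(Aᵢ)
  9/50×71/100 = 639/5000
  9/100×29/100 = 261/10000
Sum = 1539/10000

P(defect) = 1539/10000 ≈ 15.39%


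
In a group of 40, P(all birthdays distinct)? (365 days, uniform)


P(all different) = Π(365-i)/365 for i=0..39
= (365/365)×(364/365)×...×(326/365)
= 0.108768

P ≈ 0.1088 ≈ 10.88%


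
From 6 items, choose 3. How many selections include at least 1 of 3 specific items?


Complement: C(6,3) - C(3,3) = 20 - 1 = 19

19


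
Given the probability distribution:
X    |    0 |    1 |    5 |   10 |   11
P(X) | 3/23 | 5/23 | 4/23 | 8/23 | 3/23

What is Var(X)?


E[X] = 6
E[X²] = 1268/23
Var(X) = E[X²] - (E[X])² = 1268/23 - 36 = 440/23

Var(X) = 440/23 ≈ 19.1304


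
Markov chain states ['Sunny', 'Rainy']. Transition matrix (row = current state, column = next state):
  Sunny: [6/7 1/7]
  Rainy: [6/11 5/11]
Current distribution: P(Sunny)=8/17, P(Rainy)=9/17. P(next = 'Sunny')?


P(next=Sunny) = Σᵢ P(now=i)×P(i→Sunny)
= 8/17×6/7 + 9/17×6/11
= 48/119 + 54/187 = 906/1309

P = 906/1309 ≈ 0.6921


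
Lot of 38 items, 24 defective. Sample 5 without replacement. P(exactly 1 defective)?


Hypergeometric: C(24,1)×C(14,4)/C(38,5)
= 24×1001/501942 = 572/11951

P(X=1) = 572/11951 ≈ 4.79%


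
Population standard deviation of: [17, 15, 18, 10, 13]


Mean = 73/5
  (17-73/5)²=144/25
  (15-73/5)²=4/25
  (18-73/5)²=289/25
  (10-73/5)²=529/25
  (13-73/5)²=64/25
Σ(x-μ)² = 206/5
σ² = (206/5)/5 = 206/25

σ = √(206/25) ≈ 2.8705


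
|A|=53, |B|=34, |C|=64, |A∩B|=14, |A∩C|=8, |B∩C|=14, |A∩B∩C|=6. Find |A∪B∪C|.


|A∪B∪C| = 53+34+64-14-8-14+6 = 121

|A∪B∪C| = 121


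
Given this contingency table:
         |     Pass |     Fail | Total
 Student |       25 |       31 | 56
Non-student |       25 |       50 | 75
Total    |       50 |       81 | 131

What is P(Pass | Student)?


P(Pass | Student) = 25/(25+31) = 25/56

P(Pass|Student) = 25/56 ≈ 44.64%


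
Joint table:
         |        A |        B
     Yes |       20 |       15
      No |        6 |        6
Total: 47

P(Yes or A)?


P(Yes∨A) = P(Yes) + P(A) - P(Yes∧A)
= (35 + 26 - 20)/47 = 41/47

P = 41/47 ≈ 87.23%


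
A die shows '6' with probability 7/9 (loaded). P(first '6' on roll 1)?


Geometric: P(X=1) = (1-p)^(k-1)×p = (2/9)^0×7/9 = 7/9

P(X=1) = 7/9 ≈ 77.78%


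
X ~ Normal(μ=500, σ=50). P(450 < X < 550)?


z₁=(450-500)/50=-1.0, z₂=(550-500)/50=1.0
P = Φ(1.0) - Φ(-1.0) = 0.841345 - 0.158655 = 0.682690 ≈ 0.6827

P(450 < X < 550) ≈ 0.6827


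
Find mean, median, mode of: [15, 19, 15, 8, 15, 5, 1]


Sorted: [1, 5, 8, 15, 15, 15, 19]
Mean = 78/7
Median = 15
Freq: {15: 3, 19: 1, 8: 1, 5: 1, 1: 1}
Mode: [15]

Mean=78/7, Median=15, Mode=15


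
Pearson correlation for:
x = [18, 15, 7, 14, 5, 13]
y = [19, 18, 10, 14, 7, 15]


n=6, Σx=72, Σy=83, Σxy=1108, Σx²=988, Σy²=1255
r = (6×1108 - 72×83)/√((6×988 - 72²)(6×1255 - 83²))
= 672/√(744×641) = 672/√476904 ≈ 672/690.5824 ≈ 0.9731

r ≈ 0.9731


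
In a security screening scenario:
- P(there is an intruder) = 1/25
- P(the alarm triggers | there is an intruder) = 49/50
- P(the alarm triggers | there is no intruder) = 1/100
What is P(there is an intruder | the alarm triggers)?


Using Bayes' theorem:
P(A|B) = P(B|A)·P(A) / P(B)

P(the alarm triggers) = 49/50 × 1/25 + 1/100 × 24/25
= 49/1250 + 6/625 = 61/1250

P(there is an intruder|the alarm triggers) = (49/1250) / (61/1250) = 49/61

P(there is an intruder|the alarm triggers) = 49/61 ≈ 80.33%
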